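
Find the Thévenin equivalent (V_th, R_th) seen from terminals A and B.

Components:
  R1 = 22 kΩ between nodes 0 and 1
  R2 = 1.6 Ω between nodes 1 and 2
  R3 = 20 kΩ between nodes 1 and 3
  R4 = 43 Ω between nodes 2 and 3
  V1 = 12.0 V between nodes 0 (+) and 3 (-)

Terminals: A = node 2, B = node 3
Step 1 — V_th is the open-circuit voltage V_A - V_B (nothing connected across the terminals).
Nodal analysis, taking node 3 as the 0 V reference.
Source V1 fixes V_0 = 12 V.
KCL at each unknown node (sum of currents leaving = 0; resistances in Ω):
  Node 1: (V_1 - 12)/22000 + (V_1 - V_2)/1.6 + (V_1 - 0)/20000 = 0
  Node 2: (V_2 - V_1)/1.6 + (V_2 - 0)/43 = 0
Collecting terms (coefficients in siemens):
  0.6251·V_1 - 0.625·V_2 = 0.0005455
  0.6483·V_2 - 0.625·V_1 = 0
Determinant D = (0.6251)(0.6483) - (-0.625)(-0.625) = 0.0146
V_1 = [(0.0005455)(0.6483) - (-0.625)(0)]/D = 0.02422 V
V_2 = [(0.6251)(0) - (0.0005455)(-0.625)]/D = 0.02336 V
V_th = V_2 - V_3 = 0.02336 - 0 = 0.02336 V
Step 2 — R_th: zero the source — replace V1 by a short circuit (node 3 merges into node 0) — and find the resistance seen between A (node 2) and B (node 0).
Reduce the network between node 2 (A) and node 0 (B) by series/parallel combination:
  Rp1 = R1 ‖ R3 (parallel, both between nodes 0 and 1) = 1/(1/22000 + 1/20000) = 10480 Ω
  Rs1 = R2 + Rp1 (series, joined only at node 1) = 1.6 + 10480 = 10480 Ω
  Rp2 = R4 ‖ Rs1 (parallel, both between nodes 0 and 2) = 1/(1/43 + 1/10480) = 42.82 Ω
R_th = 42.82 Ω

Final answer: V_th = 0.02336 V, R_th = 42.82 Ω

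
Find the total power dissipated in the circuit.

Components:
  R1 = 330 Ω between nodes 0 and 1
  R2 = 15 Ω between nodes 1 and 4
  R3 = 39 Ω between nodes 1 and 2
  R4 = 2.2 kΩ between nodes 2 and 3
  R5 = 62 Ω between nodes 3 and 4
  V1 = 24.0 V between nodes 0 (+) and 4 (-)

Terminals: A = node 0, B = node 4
Nodal analysis, taking node 4 as the 0 V reference.
Source V1 fixes V_0 = 24 V.
KCL at each unknown node (sum of currents leaving = 0; resistances in Ω):
  Node 1: (V_1 - 24)/330 + (V_1 - 0)/15 + (V_1 - V_2)/39 = 0
  Node 2: (V_2 - V_1)/39 + (V_2 - V_3)/2200 = 0
  Node 3: (V_3 - V_2)/2200 + (V_3 - 0)/62 = 0
Collecting terms (coefficients in siemens):
  0.09534·V_1 - 0.02564·V_2 = 0.07273
  0.0261·V_2 - 0.02564·V_1 - 0.0004545·V_3 = 0
  0.01658·V_3 - 0.0004545·V_2 = 0
Solving these 3 simultaneous equations (Gaussian elimination) gives:
  V_1 = 1.037 V, V_2 = 1.019 V, V_3 = 0.02794 V
Power in each resistor, P = (ΔV)²/R:
  P_R1 = (24 - 1.037)²/330 = 1.598 W
  P_R2 = (1.037 - 0)²/15 = 0.07169 W
  P_R3 = (1.037 - 1.019)²/39 = 0.000007921 W
  P_R4 = (1.019 - 0.02794)²/2200 = 0.0004468 W
  P_R5 = (0.02794 - 0)²/62 = 0.00001259 W
P_total = P_R1 + P_R2 + P_R3 + P_R4 + P_R5 = 1.67 W

Final answer: 1.67 W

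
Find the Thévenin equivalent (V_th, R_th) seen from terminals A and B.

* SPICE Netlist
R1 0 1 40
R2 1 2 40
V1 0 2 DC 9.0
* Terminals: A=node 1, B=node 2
Step 1 — V_th is the open-circuit voltage V_A - V_B (nothing connected across the terminals).
Nodal analysis, taking node 2 as the 0 V reference.
Source V1 fixes V_0 = 9 V.
KCL at each unknown node (sum of currents leaving = 0; resistances in Ω):
  Node 1: (V_1 - 9)/40 + (V_1 - 0)/40 = 0
Collecting terms: 0.05 × V_1 = 0.225  =>  V_1 = 4.5 V
V_th = V_1 - V_2 = 4.5 - 0 = 4.5 V
Step 2 — R_th: zero the source — replace V1 by a short circuit (node 2 merges into node 0) — and find the resistance seen between A (node 1) and B (node 0).
Reduce the network between node 1 (A) and node 0 (B) by series/parallel combination:
  Rp1 = R1 ‖ R2 (parallel, both between nodes 0 and 1) = 1/(1/40 + 1/40) = 20 Ω
R_th = 20 Ω

Final answer: V_th = 4.5 V, R_th = 20 Ω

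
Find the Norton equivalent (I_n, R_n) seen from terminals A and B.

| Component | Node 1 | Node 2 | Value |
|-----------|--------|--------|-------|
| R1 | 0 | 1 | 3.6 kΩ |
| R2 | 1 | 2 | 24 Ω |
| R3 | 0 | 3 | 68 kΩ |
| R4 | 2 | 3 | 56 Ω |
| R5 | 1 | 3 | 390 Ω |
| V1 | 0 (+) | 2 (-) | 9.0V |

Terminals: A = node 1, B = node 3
Find the Thévenin equivalent first; then I_n = V_th/R_th and R_n = R_th.
Step 1 — V_th is the open-circuit voltage V_A - V_B (nothing connected across the terminals).
Nodal analysis, taking node 2 as the 0 V reference.
Source V1 fixes V_0 = 9 V.
KCL at each unknown node (sum of currents leaving = 0; resistances in Ω):
  Node 1: (V_1 - 9)/3600 + (V_1 - 0)/24 + (V_1 - V_3)/390 = 0
  Node 3: (V_3 - 9)/68000 + (V_3 - 0)/56 + (V_3 - V_1)/390 = 0
Collecting terms (coefficients in siemens):
  0.04451·V_1 - 0.002564·V_3 = 0.0025
  0.02044·V_3 - 0.002564·V_1 = 0.0001324
Determinant D = (0.04451)(0.02044) - (-0.002564)(-0.002564) = 0.000903
V_1 = [(0.0025)(0.02044) - (-0.002564)(0.0001324)]/D = 0.05695 V
V_3 = [(0.04451)(0.0001324) - (0.0025)(-0.002564)]/D = 0.01362 V
V_th = V_1 - V_3 = 0.05695 - 0.01362 = 0.04333 V
Step 2 — R_th: zero the source — replace V1 by a short circuit (node 2 merges into node 0) — and find the resistance seen between A (node 1) and B (node 3).
Reduce the network between node 1 (A) and node 3 (B) by series/parallel combination:
  Rp1 = R1 ‖ R2 (parallel, both between nodes 0 and 1) = 1/(1/3600 + 1/24) = 23.84 Ω
  Rp2 = R3 ‖ R4 (parallel, both between nodes 0 and 3) = 1/(1/68000 + 1/56) = 55.95 Ω
  Rs1 = Rp1 + Rp2 (series, joined only at node 0) = 23.84 + 55.95 = 79.79 Ω
  Rp3 = R5 ‖ Rs1 (parallel, both between nodes 1 and 3) = 1/(1/390 + 1/79.79) = 66.24 Ω
R_th = 66.24 Ω
I_n = V_th/R_th = 0.04333/66.24 = 0.0006541 A, and R_n = R_th = 66.24 Ω

Final answer: I_n = 0.0006541 A, R_n = 66.24 Ω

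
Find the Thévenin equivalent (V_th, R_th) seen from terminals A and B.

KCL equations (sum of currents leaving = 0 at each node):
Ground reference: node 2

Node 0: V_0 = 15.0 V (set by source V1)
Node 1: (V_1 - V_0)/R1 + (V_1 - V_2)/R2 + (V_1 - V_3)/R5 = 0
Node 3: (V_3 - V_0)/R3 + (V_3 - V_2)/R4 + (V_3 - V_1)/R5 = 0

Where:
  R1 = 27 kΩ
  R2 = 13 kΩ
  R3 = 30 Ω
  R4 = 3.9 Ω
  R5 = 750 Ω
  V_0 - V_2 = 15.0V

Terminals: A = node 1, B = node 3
Step 1 — V_th is the open-circuit voltage V_A - V_B (nothing connected across the terminals).
Nodal analysis, taking node 2 as the 0 V reference.
Source V1 fixes V_0 = 15 V.
KCL at each unknown node (sum of currents leaving = 0; resistances in Ω):
  Node 1: (V_1 - 15)/27000 + (V_1 - 0)/13000 + (V_1 - V_3)/750 = 0
  Node 3: (V_3 - 15)/30 + (V_3 - 0)/3.9 + (V_3 - V_1)/750 = 0
Collecting terms (coefficients in siemens):
  0.001447·V_1 - 0.001333·V_3 = 0.0005556
  0.2911·V_3 - 0.001333·V_1 = 0.5
Determinant D = (0.001447)(0.2911) - (-0.001333)(-0.001333) = 0.0004195
V_1 = [(0.0005556)(0.2911) - (-0.001333)(0.5)]/D = 1.975 V
V_3 = [(0.001447)(0.5) - (0.0005556)(-0.001333)]/D = 1.727 V
V_th = V_1 - V_3 = 1.975 - 1.727 = 0.2479 V
Step 2 — R_th: zero the source — replace V1 by a short circuit (node 2 merges into node 0) — and find the resistance seen between A (node 1) and B (node 3).
Reduce the network between node 1 (A) and node 3 (B) by series/parallel combination:
  Rp1 = R1 ‖ R2 (parallel, both between nodes 0 and 1) = 1/(1/27000 + 1/13000) = 8775 Ω
  Rp2 = R3 ‖ R4 (parallel, both between nodes 0 and 3) = 1/(1/30 + 1/3.9) = 3.451 Ω
  Rs1 = Rp1 + Rp2 (series, joined only at node 0) = 8775 + 3.451 = 8778 Ω
  Rp3 = R5 ‖ Rs1 (parallel, both between nodes 1 and 3) = 1/(1/750 + 1/8778) = 691 Ω
R_th = 691 Ω

Final answer: V_th = 0.2479 V, R_th = 691 Ω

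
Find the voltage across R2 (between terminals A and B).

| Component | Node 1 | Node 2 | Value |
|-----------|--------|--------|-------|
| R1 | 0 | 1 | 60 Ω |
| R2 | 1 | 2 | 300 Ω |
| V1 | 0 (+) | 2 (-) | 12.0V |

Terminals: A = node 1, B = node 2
R1 and R2 are in series across V1 (node 0 → node 1 → node 2), and the output A–B is taken across R2, so this is a voltage divider.
Series current: I = V1/(R1 + R2) = 12/(60 + 300) = 12/360 = 0.03333 A
V_R2 = I × R2 = V1 × R2/(R1 + R2) = 12 × 300/360 = 10 V

Final answer: 10 V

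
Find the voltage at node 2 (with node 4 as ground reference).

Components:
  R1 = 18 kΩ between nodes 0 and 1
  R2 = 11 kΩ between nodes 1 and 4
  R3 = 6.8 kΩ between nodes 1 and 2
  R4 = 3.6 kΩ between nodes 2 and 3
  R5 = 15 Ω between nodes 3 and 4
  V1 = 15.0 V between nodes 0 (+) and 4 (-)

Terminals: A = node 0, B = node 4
Nodal analysis, taking node 4 as the 0 V reference.
Source V1 fixes V_0 = 15 V.
KCL at each unknown node (sum of currents leaving = 0; resistances in Ω):
  Node 1: (V_1 - 15)/18000 + (V_1 - 0)/11000 + (V_1 - V_2)/6800 = 0
  Node 2: (V_2 - V_1)/6800 + (V_2 - V_3)/3600 = 0
  Node 3: (V_3 - V_2)/3600 + (V_3 - 0)/15 = 0
Collecting terms (coefficients in siemens):
  0.0002935·V_1 - 0.0001471·V_2 = 0.0008333
  0.0004248·V_2 - 0.0001471·V_1 - 0.0002778·V_3 = 0
  0.06694·V_3 - 0.0002778·V_2 = 0
Solving these 3 simultaneous equations (Gaussian elimination) gives:
  V_1 = 3.437 V, V_2 = 1.193 V, V_3 = 0.00495 V
The requested potential is V_2 = 1.193 V.

Final answer: V_2 = 1.193 V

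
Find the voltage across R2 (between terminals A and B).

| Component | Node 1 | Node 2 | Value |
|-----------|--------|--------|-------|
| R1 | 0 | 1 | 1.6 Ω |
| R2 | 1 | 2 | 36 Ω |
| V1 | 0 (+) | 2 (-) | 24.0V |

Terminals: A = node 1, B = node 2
R1 and R2 are in series across V1 (node 0 → node 1 → node 2), and the output A–B is taken across R2, so this is a voltage divider.
Series current: I = V1/(R1 + R2) = 24/(1.6 + 36) = 24/37.6 = 0.6383 A
V_R2 = I × R2 = V1 × R2/(R1 + R2) = 24 × 36/37.6 = 22.98 V

Final answer: 22.98 V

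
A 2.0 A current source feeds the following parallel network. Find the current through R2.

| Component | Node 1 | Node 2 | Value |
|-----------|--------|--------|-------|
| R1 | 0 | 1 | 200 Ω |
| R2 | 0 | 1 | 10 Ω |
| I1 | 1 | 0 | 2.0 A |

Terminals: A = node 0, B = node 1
All resistors sit directly between nodes 0 and 1, so they are in parallel and share one voltage V; the full source current 2 A splits among them.
1/R_par = 1/200 + 1/10 = 0.105 S  =>  R_par = 9.524 Ω
V = I × R_par = 2 × 9.524 = 19.05 V
I_R2 = V/R2 = 19.05/10 = 1.905 A

Final answer: 1.905 A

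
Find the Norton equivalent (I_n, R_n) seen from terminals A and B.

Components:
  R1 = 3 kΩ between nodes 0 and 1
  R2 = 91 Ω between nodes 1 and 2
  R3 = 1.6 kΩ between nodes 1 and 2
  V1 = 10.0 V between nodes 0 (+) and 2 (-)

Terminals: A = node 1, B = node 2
Find the Thévenin equivalent first; then I_n = V_th/R_th and R_n = R_th.
Step 1 — V_th is the open-circuit voltage V_A - V_B (nothing connected across the terminals).
Nodal analysis, taking node 2 as the 0 V reference.
Source V1 fixes V_0 = 10 V.
KCL at each unknown node (sum of currents leaving = 0; resistances in Ω):
  Node 1: (V_1 - 10)/3000 + (V_1 - 0)/91 + (V_1 - 0)/1600 = 0
Collecting terms: 0.01195 × V_1 = 0.003333  =>  V_1 = 0.279 V
V_th = V_1 - V_2 = 0.279 - 0 = 0.279 V
Step 2 — R_th: zero the source — replace V1 by a short circuit (node 2 merges into node 0) — and find the resistance seen between A (node 1) and B (node 0).
Reduce the network between node 1 (A) and node 0 (B) by series/parallel combination:
  Rp1 = R1 ‖ R2 ‖ R3 (parallel, all between nodes 0 and 1) = 1/(1/3000 + 1/91 + 1/1600) = 83.7 Ω
R_th = 83.7 Ω
I_n = V_th/R_th = 0.279/83.7 = 0.003333 A, and R_n = R_th = 83.7 Ω

Final answer: I_n = 0.003333 A, R_n = 83.7 Ω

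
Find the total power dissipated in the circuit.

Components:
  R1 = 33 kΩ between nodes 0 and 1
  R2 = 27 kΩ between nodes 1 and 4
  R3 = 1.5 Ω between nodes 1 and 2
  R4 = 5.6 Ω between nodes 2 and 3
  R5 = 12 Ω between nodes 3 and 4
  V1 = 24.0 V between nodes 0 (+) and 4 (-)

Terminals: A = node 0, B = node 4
Nodal analysis, taking node 4 as the 0 V reference.
Source V1 fixes V_0 = 24 V.
KCL at each unknown node (sum of currents leaving = 0; resistances in Ω):
  Node 1: (V_1 - 24)/33000 + (V_1 - 0)/27000 + (V_1 - V_2)/1.5 = 0
  Node 2: (V_2 - V_1)/1.5 + (V_2 - V_3)/5.6 = 0
  Node 3: (V_3 - V_2)/5.6 + (V_3 - 0)/12 = 0
Collecting terms (coefficients in siemens):
  0.6667·V_1 - 0.6667·V_2 = 0.0007273
  0.8452·V_2 - 0.6667·V_1 - 0.1786·V_3 = 0
  0.2619·V_3 - 0.1786·V_2 = 0
Solving these 3 simultaneous equations (Gaussian elimination) gives:
  V_1 = 0.01387 V, V_2 = 0.01278 V, V_3 = 0.008716 V
Power in each resistor, P = (ΔV)²/R:
  P_R1 = (24 - 0.01387)²/33000 = 0.01743 W
  P_R2 = (0.01387 - 0)²/27000 = 0.000000007128 W
  P_R3 = (0.01387 - 0.01278)²/1.5 = 0.0000007914 W
  P_R4 = (0.01278 - 0.008716)²/5.6 = 0.000002954 W
  P_R5 = (0.008716 - 0)²/12 = 0.000006331 W
P_total = P_R1 + P_R2 + P_R3 + P_R4 + P_R5 = 0.01744 W

Final answer: 0.01744 W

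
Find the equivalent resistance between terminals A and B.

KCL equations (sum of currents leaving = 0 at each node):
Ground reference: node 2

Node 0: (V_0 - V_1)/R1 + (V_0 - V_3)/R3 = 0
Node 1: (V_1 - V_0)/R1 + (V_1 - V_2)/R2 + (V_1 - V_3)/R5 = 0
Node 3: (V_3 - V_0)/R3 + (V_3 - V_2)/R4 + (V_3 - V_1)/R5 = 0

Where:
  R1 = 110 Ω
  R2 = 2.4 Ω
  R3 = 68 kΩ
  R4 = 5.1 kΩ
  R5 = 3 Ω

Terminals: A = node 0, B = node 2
The network is not a plain series/parallel combination. Inject a 1 A test current into terminal A (node 0) and return it from terminal B (node 2); then R_eq = V_A / (1 A).
Nodal analysis, taking node 2 as the 0 V reference.
Current source I_test pushes 1 A into node 0 and draws it out of node 2.
KCL at each unknown node (sum of currents leaving = 0; resistances in Ω):
  Node 0: (V_0 - V_1)/110 + (V_0 - V_3)/68000 - 1 = 0
  Node 1: (V_1 - V_0)/110 + (V_1 - 0)/2.4 + (V_1 - V_3)/3 = 0
  Node 3: (V_3 - V_0)/68000 + (V_3 - V_1)/3 + (V_3 - 0)/5100 = 0
Collecting terms (coefficients in siemens):
  0.009106·V_0 - 0.009091·V_1 - 0.00001471·V_3 = 1
  0.7591·V_1 - 0.009091·V_0 - 0.3333·V_3 = 0
  0.3335·V_3 - 0.00001471·V_0 - 0.3333·V_1 = 0
Solving these 3 simultaneous equations (Gaussian elimination) gives:
  V_0 = 112.2 V, V_1 = 2.399 V, V_3 = 2.402 V
R_eq = V_0 / 1 A = 112.2 Ω

Final answer: 112.2 Ω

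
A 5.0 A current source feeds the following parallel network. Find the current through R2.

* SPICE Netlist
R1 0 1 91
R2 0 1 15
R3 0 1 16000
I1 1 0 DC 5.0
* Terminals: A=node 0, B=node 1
All resistors sit directly between nodes 0 and 1, so they are in parallel and share one voltage V; the full source current 5 A splits among them.
1/R_par = 1/91 + 1/15 + 1/16000 = 0.07772 S  =>  R_par = 12.87 Ω
V = I × R_par = 5 × 12.87 = 64.34 V
I_R2 = V/R2 = 64.34/15 = 4.289 A

Final answer: 4.289 A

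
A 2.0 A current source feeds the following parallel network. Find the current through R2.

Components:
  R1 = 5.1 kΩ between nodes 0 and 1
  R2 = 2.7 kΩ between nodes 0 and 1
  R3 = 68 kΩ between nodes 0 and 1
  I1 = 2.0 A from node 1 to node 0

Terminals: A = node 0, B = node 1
All resistors sit directly between nodes 0 and 1, so they are in parallel and share one voltage V; the full source current 2 A splits among them.
1/R_par = 1/5100 + 1/2700 + 1/68000 = 0.0005812 S  =>  R_par = 1721 Ω
V = I × R_par = 2 × 1721 = 3441 V
I_R2 = V/R2 = 3441/2700 = 1.275 A

Final answer: 1.275 A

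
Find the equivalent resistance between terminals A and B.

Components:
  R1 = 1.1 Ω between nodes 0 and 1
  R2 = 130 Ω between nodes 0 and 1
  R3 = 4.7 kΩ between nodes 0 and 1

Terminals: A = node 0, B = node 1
Reduce the network between node 0 (A) and node 1 (B) by series/parallel combination:
  Rp1 = R1 ‖ R2 ‖ R3 (parallel, all between nodes 0 and 1) = 1/(1/1.1 + 1/130 + 1/4700) = 1.091 Ω
R_eq = 1.091 Ω

Final answer: 1.091 Ω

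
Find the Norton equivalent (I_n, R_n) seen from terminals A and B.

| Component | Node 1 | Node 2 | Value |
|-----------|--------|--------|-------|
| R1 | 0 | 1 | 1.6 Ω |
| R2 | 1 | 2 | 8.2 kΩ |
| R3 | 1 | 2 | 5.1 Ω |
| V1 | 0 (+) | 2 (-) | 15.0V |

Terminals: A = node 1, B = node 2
Find the Thévenin equivalent first; then I_n = V_th/R_th and R_n = R_th.
Step 1 — V_th is the open-circuit voltage V_A - V_B (nothing connected across the terminals).
Nodal analysis, taking node 2 as the 0 V reference.
Source V1 fixes V_0 = 15 V.
KCL at each unknown node (sum of currents leaving = 0; resistances in Ω):
  Node 1: (V_1 - 15)/1.6 + (V_1 - 0)/8200 + (V_1 - 0)/5.1 = 0
Collecting terms: 0.8212 × V_1 = 9.375  =>  V_1 = 11.42 V
V_th = V_1 - V_2 = 11.42 - 0 = 11.42 V
Step 2 — R_th: zero the source — replace V1 by a short circuit (node 2 merges into node 0) — and find the resistance seen between A (node 1) and B (node 0).
Reduce the network between node 1 (A) and node 0 (B) by series/parallel combination:
  Rp1 = R1 ‖ R2 ‖ R3 (parallel, all between nodes 0 and 1) = 1/(1/1.6 + 1/8200 + 1/5.1) = 1.218 Ω
R_th = 1.218 Ω
I_n = V_th/R_th = 11.42/1.218 = 9.375 A, and R_n = R_th = 1.218 Ω

Final answer: I_n = 9.375 A, R_n = 1.218 Ω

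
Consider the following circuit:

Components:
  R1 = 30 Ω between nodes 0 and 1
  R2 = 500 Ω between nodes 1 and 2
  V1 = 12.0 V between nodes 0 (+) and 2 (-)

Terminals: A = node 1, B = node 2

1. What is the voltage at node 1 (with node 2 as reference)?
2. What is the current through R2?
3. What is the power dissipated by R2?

Nodal analysis, taking node 2 as the 0 V reference.
Source V1 fixes V_0 = 12 V.
KCL at each unknown node (sum of currents leaving = 0; resistances in Ω):
  Node 1: (V_1 - 12)/30 + (V_1 - 0)/500 = 0
Collecting terms: 0.03533 × V_1 = 0.4  =>  V_1 = 11.32 V
Part 1:
  Read off the nodal solution: V_1 = 11.32 V
Part 2:
  I_R2 = (V_1 - V_2)/R2 = (11.32 - 0)/500 = 0.02264 A
  Magnitude: I_R2 = 0.02264 A
Part 3:
  I_R2 = (V_1 - V_2)/R2 = (11.32 - 0)/500 = 0.02264 A
  P_R2 = I_R2² × R2 = (0.02264)² × 500 = 0.2563 W

Final answers:
1. V_1 = 11.32 V
2. I_R2 = 0.02264 A
3. P_R2 = 0.2563 W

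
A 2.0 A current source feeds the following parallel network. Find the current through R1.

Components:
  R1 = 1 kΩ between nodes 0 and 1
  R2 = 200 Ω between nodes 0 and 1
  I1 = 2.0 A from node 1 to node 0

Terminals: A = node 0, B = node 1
All resistors sit directly between nodes 0 and 1, so they are in parallel and share one voltage V; the full source current 2 A splits among them.
1/R_par = 1/1000 + 1/200 = 0.006 S  =>  R_par = 166.7 Ω
V = I × R_par = 2 × 166.7 = 333.3 V
I_R1 = V/R1 = 333.3/1000 = 0.3333 A

Final answer: 0.3333 A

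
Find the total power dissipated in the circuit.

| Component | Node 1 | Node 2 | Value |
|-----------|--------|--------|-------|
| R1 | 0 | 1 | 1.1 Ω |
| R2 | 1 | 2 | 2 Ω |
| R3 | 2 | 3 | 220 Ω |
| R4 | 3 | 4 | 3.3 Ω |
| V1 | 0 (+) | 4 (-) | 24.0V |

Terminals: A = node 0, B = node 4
Nodal analysis, taking node 4 as the 0 V reference.
Source V1 fixes V_0 = 24 V.
KCL at each unknown node (sum of currents leaving = 0; resistances in Ω):
  Node 1: (V_1 - 24)/1.1 + (V_1 - V_2)/2 = 0
  Node 2: (V_2 - V_1)/2 + (V_2 - V_3)/220 = 0
  Node 3: (V_3 - V_2)/220 + (V_3 - 0)/3.3 = 0
Collecting terms (coefficients in siemens):
  1.409·V_1 - 0.5·V_2 = 21.82
  0.5045·V_2 - 0.5·V_1 - 0.004545·V_3 = 0
  0.3076·V_3 - 0.004545·V_2 = 0
Solving these 3 simultaneous equations (Gaussian elimination) gives:
  V_1 = 23.88 V, V_2 = 23.67 V, V_3 = 0.3498 V
Power in each resistor, P = (ΔV)²/R:
  P_R1 = (24 - 23.88)²/1.1 = 0.01236 W
  P_R2 = (23.88 - 23.67)²/2 = 0.02247 W
  P_R3 = (23.67 - 0.3498)²/220 = 2.472 W
  P_R4 = (0.3498 - 0)²/3.3 = 0.03708 W
P_total = P_R1 + P_R2 + P_R3 + P_R4 = 2.544 W

Final answer: 2.544 W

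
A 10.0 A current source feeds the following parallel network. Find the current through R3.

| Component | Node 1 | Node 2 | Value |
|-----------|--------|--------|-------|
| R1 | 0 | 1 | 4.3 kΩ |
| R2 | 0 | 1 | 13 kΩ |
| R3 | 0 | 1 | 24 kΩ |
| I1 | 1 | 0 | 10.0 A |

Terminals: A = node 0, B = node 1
All resistors sit directly between nodes 0 and 1, so they are in parallel and share one voltage V; the full source current 10 A splits among them.
1/R_par = 1/4300 + 1/13000 + 1/24000 = 0.0003511 S  =>  R_par = 2848 Ω
V = I × R_par = 10 × 2848 = 28480 V
I_R3 = V/R3 = 28480/24000 = 1.187 A

Final answer: 1.187 A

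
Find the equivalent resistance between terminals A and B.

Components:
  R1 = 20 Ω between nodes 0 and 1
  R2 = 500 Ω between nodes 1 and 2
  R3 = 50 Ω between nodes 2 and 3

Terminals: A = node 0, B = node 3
Reduce the network between node 0 (A) and node 3 (B) by series/parallel combination:
  Rs1 = R1 + R2 (series, joined only at node 1) = 20 + 500 = 520 Ω
  Rs2 = R3 + Rs1 (series, joined only at node 2) = 50 + 520 = 570 Ω
R_eq = 570 Ω

Final answer: 570 Ω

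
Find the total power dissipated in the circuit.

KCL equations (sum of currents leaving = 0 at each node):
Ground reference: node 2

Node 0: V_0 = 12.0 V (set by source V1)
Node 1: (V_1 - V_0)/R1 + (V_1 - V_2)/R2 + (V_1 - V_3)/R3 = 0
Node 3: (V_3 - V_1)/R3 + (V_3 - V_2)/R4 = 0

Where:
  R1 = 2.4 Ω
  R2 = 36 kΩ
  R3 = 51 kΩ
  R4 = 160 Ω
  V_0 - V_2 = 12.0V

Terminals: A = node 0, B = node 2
Nodal analysis, taking node 2 as the 0 V reference.
Source V1 fixes V_0 = 12 V.
KCL at each unknown node (sum of currents leaving = 0; resistances in Ω):
  Node 1: (V_1 - 12)/2.4 + (V_1 - 0)/36000 + (V_1 - V_3)/51000 = 0
  Node 3: (V_3 - V_1)/51000 + (V_3 - 0)/160 = 0
Collecting terms (coefficients in siemens):
  0.4167·V_1 - 0.00001961·V_3 = 5
  0.00627·V_3 - 0.00001961·V_1 = 0
Determinant D = (0.4167)(0.00627) - (-0.00001961)(-0.00001961) = 0.002613
V_1 = [(5)(0.00627) - (-0.00001961)(0)]/D = 12 V
V_3 = [(0.4167)(0) - (5)(-0.00001961)]/D = 0.03753 V
Power in each resistor, P = (ΔV)²/R:
  P_R1 = (12 - 12)²/2.4 = 0.0000007738 W
  P_R2 = (12 - 0)²/36000 = 0.003999 W
  P_R3 = (12 - 0.03753)²/51000 = 0.002805 W
  P_R4 = (0 - 0.03753)²/160 = 0.000008801 W
P_total = P_R1 + P_R2 + P_R3 + P_R4 = 0.006814 W

Final answer: 0.006814 W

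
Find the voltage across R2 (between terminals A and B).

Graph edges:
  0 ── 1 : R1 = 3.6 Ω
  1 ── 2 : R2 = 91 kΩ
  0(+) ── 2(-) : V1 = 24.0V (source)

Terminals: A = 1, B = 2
R1 and R2 are in series across V1 (node 0 → node 1 → node 2), and the output A–B is taken across R2, so this is a voltage divider.
Series current: I = V1/(R1 + R2) = 24/(3.6 + 91000) = 24/91000 = 0.0002637 A
V_R2 = I × R2 = V1 × R2/(R1 + R2) = 24 × 91000/91000 = 24 V

Final answer: 24 V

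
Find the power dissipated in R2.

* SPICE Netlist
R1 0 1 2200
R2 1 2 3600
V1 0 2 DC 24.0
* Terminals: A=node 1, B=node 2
Nodal analysis, taking node 2 as the 0 V reference.
Source V1 fixes V_0 = 24 V.
KCL at each unknown node (sum of currents leaving = 0; resistances in Ω):
  Node 1: (V_1 - 24)/2200 + (V_1 - 0)/3600 = 0
Collecting terms: 0.0007323 × V_1 = 0.01091  =>  V_1 = 14.9 V
I_R2 = (V_1 - V_2)/R2 = (14.9 - 0)/3600 = 0.004138 A
P_R2 = I_R2² × R2 = (0.004138)² × 3600 = 0.06164 W

Final answer: 0.06164 W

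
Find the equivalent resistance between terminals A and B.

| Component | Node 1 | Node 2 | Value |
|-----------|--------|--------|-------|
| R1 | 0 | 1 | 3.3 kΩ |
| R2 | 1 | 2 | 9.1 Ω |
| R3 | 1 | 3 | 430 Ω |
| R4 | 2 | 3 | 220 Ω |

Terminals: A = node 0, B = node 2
Reduce the network between node 0 (A) and node 2 (B) by series/parallel combination:
  Rs1 = R3 + R4 (series, joined only at node 3) = 430 + 220 = 650 Ω
  Rp1 = R2 ‖ Rs1 (parallel, both between nodes 1 and 2) = 1/(1/9.1 + 1/650) = 8.974 Ω
  Rs2 = R1 + Rp1 (series, joined only at node 1) = 3300 + 8.974 = 3309 Ω
R_eq = 3.309 kΩ

Final answer: 3.309 kΩ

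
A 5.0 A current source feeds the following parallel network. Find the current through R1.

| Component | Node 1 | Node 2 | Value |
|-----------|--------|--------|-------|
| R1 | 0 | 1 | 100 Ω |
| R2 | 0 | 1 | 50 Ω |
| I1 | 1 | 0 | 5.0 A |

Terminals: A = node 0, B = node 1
All resistors sit directly between nodes 0 and 1, so they are in parallel and share one voltage V; the full source current 5 A splits among them.
1/R_par = 1/100 + 1/50 = 0.03 S  =>  R_par = 33.33 Ω
V = I × R_par = 5 × 33.33 = 166.7 V
I_R1 = V/R1 = 166.7/100 = 1.667 A

Final answer: 1.667 A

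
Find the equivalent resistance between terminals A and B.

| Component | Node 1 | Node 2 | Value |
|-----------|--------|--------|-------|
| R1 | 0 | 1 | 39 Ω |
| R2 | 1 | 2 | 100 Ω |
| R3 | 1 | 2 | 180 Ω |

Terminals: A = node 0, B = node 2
Reduce the network between node 0 (A) and node 2 (B) by series/parallel combination:
  Rp1 = R2 ‖ R3 (parallel, both between nodes 1 and 2) = 1/(1/100 + 1/180) = 64.29 Ω
  Rs1 = R1 + Rp1 (series, joined only at node 1) = 39 + 64.29 = 103.3 Ω
R_eq = 103.3 Ω

Final answer: 103.3 Ω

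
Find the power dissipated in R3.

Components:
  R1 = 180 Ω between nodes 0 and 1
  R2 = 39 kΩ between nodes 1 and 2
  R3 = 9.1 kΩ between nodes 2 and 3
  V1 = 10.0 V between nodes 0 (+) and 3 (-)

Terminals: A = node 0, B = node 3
Nodal analysis, taking node 3 as the 0 V reference.
Source V1 fixes V_0 = 10 V.
KCL at each unknown node (sum of currents leaving = 0; resistances in Ω):
  Node 1: (V_1 - 10)/180 + (V_1 - V_2)/39000 = 0
  Node 2: (V_2 - V_1)/39000 + (V_2 - 0)/9100 = 0
Collecting terms (coefficients in siemens):
  0.005581·V_1 - 0.00002564·V_2 = 0.05556
  0.0001355·V_2 - 0.00002564·V_1 = 0
Determinant D = (0.005581)(0.0001355) - (-0.00002564)(-0.00002564) = 0.0000007558
V_1 = [(0.05556)(0.0001355) - (-0.00002564)(0)]/D = 9.963 V
V_2 = [(0.005581)(0) - (0.05556)(-0.00002564)]/D = 1.885 V
I_R3 = (V_2 - V_3)/R3 = (1.885 - 0)/9100 = 0.0002071 A
P_R3 = I_R3² × R3 = (0.0002071)² × 9100 = 0.0003904 W

Final answer: 0.0003904 W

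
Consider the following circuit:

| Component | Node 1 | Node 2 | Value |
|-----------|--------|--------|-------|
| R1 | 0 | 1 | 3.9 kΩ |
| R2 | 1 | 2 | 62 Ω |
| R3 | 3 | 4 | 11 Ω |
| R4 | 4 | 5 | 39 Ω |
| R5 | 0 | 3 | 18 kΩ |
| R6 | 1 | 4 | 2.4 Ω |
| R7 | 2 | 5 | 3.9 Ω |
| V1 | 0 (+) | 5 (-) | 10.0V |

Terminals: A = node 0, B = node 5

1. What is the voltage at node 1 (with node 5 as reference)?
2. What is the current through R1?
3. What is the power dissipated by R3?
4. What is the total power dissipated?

Nodal analysis, taking node 5 as the 0 V reference.
Source V1 fixes V_0 = 10 V.
KCL at each unknown node (sum of currents leaving = 0; resistances in Ω):
  Node 1: (V_1 - 10)/3900 + (V_1 - V_2)/62 + (V_1 - V_4)/2.4 = 0
  Node 2: (V_2 - V_1)/62 + (V_2 - 0)/3.9 = 0
  Node 3: (V_3 - V_4)/11 + (V_3 - 10)/18000 = 0
  Node 4: (V_4 - V_3)/11 + (V_4 - 0)/39 + (V_4 - V_1)/2.4 = 0
Collecting terms (coefficients in siemens):
  0.4331·V_1 - 0.01613·V_2 - 0.4167·V_4 = 0.002564
  0.2725·V_2 - 0.01613·V_1 = 0
  0.09096·V_3 - 0.09091·V_4 = 0.0005556
  0.5332·V_4 - 0.4167·V_1 - 0.09091·V_3 = 0
Solving these 4 simultaneous equations (Gaussian elimination) gives:
  V_1 = 0.07789 V, V_2 = 0.004609 V, V_3 = 0.08068 V, V_4 = 0.07462 V
Part 1:
  Read off the nodal solution: V_1 = 0.07789 V
Part 2:
  I_R1 = (V_0 - V_1)/R1 = (10 - 0.07789)/3900 = 0.002544 A
  Magnitude: I_R1 = 0.002544 A
Part 3:
  I_R3 = (V_3 - V_4)/R3 = (0.08068 - 0.07462)/11 = 0.0005511 A
  P_R3 = I_R3² × R3 = (0.0005511)² × 11 = 0.00000334 W
Part 4:
  Power in each resistor, P = (ΔV)²/R:
    P_R1 = (10 - 0.07789)²/3900 = 0.02524 W
    P_R2 = (0.07789 - 0.004609)²/62 = 0.00008661 W
    P_R3 = (0.08068 - 0.07462)²/11 = 0.00000334 W
    P_R4 = (0.07462 - 0)²/39 = 0.0001428 W
    P_R5 = (10 - 0.08068)²/18000 = 0.005466 W
    P_R6 = (0.07789 - 0.07462)²/2.4 = 0.000004454 W
    P_R7 = (0.004609 - 0)²/3.9 = 0.000005448 W
  P_total = P_R1 + P_R2 + P_R3 + P_R4 + P_R5 + P_R6 + P_R7 = 0.03095 W

Final answers:
1. V_1 = 0.07789 V
2. I_R1 = 0.002544 A
3. P_R3 = 3.34e-06 W
4. P_total = 0.03095 W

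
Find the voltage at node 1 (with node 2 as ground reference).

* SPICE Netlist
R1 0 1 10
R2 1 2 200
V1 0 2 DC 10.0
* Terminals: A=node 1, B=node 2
Nodal analysis, taking node 2 as the 0 V reference.
Source V1 fixes V_0 = 10 V.
KCL at each unknown node (sum of currents leaving = 0; resistances in Ω):
  Node 1: (V_1 - 10)/10 + (V_1 - 0)/200 = 0
Collecting terms: 0.105 × V_1 = 1  =>  V_1 = 9.524 V
The requested potential is V_1 = 9.524 V.

Final answer: V_1 = 9.524 V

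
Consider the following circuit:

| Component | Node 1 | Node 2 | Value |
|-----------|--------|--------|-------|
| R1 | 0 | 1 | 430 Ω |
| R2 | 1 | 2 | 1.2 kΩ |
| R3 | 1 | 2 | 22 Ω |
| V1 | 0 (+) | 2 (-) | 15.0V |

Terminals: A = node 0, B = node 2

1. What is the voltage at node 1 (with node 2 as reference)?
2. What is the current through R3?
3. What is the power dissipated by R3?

Nodal analysis, taking node 2 as the 0 V reference.
Source V1 fixes V_0 = 15 V.
KCL at each unknown node (sum of currents leaving = 0; resistances in Ω):
  Node 1: (V_1 - 15)/430 + (V_1 - 0)/1200 + (V_1 - 0)/22 = 0
Collecting terms: 0.04861 × V_1 = 0.03488  =>  V_1 = 0.7176 V
Part 1:
  Read off the nodal solution: V_1 = 0.7176 V
Part 2:
  I_R3 = (V_1 - V_2)/R3 = (0.7176 - 0)/22 = 0.03262 A
  Magnitude: I_R3 = 0.03262 A
Part 3:
  I_R3 = (V_1 - V_2)/R3 = (0.7176 - 0)/22 = 0.03262 A
  P_R3 = I_R3² × R3 = (0.03262)² × 22 = 0.02341 W

Final answers:
1. V_1 = 0.7176 V
2. I_R3 = 0.03262 A
3. P_R3 = 0.02341 W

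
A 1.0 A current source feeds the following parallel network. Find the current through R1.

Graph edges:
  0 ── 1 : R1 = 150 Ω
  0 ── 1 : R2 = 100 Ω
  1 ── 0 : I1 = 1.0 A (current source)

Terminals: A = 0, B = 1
All resistors sit directly between nodes 0 and 1, so they are in parallel and share one voltage V; the full source current 1 A splits among them.
1/R_par = 1/150 + 1/100 = 0.01667 S  =>  R_par = 60 Ω
V = I × R_par = 1 × 60 = 60 V
I_R1 = V/R1 = 60/150 = 0.4 A

Final answer: 0.4 A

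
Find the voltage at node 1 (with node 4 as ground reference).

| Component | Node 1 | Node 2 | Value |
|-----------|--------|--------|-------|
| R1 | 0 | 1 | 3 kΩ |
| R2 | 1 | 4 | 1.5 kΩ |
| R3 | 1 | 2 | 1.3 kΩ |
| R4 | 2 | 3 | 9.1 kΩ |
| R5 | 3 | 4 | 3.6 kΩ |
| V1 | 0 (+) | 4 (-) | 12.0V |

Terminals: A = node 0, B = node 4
Nodal analysis, taking node 4 as the 0 V reference.
Source V1 fixes V_0 = 12 V.
KCL at each unknown node (sum of currents leaving = 0; resistances in Ω):
  Node 1: (V_1 - 12)/3000 + (V_1 - 0)/1500 + (V_1 - V_2)/1300 = 0
  Node 2: (V_2 - V_1)/1300 + (V_2 - V_3)/9100 = 0
  Node 3: (V_3 - V_2)/9100 + (V_3 - 0)/3600 = 0
Collecting terms (coefficients in siemens):
  0.001769·V_1 - 0.0007692·V_2 = 0.004
  0.0008791·V_2 - 0.0007692·V_1 - 0.0001099·V_3 = 0
  0.0003877·V_3 - 0.0001099·V_2 = 0
Solving these 3 simultaneous equations (Gaussian elimination) gives:
  V_1 = 3.733 V, V_2 = 3.387 V, V_3 = 0.96 V
The requested potential is V_1 = 3.733 V.

Final answer: V_1 = 3.733 V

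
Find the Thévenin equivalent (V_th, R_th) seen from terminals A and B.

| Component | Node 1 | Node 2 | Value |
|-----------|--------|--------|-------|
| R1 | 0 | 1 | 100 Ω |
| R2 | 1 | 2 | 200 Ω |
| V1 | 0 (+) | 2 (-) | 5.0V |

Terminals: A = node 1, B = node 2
Step 1 — V_th is the open-circuit voltage V_A - V_B (nothing connected across the terminals).
Nodal analysis, taking node 2 as the 0 V reference.
Source V1 fixes V_0 = 5 V.
KCL at each unknown node (sum of currents leaving = 0; resistances in Ω):
  Node 1: (V_1 - 5)/100 + (V_1 - 0)/200 = 0
Collecting terms: 0.015 × V_1 = 0.05  =>  V_1 = 3.333 V
V_th = V_1 - V_2 = 3.333 - 0 = 3.333 V
Step 2 — R_th: zero the source — replace V1 by a short circuit (node 2 merges into node 0) — and find the resistance seen between A (node 1) and B (node 0).
Reduce the network between node 1 (A) and node 0 (B) by series/parallel combination:
  Rp1 = R1 ‖ R2 (parallel, both between nodes 0 and 1) = 1/(1/100 + 1/200) = 66.67 Ω
R_th = 66.67 Ω

Final answer: V_th = 3.333 V, R_th = 66.67 Ω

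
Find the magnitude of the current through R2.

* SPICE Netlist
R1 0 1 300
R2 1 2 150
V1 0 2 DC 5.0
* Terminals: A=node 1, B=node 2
Nodal analysis, taking node 2 as the 0 V reference.
Source V1 fixes V_0 = 5 V.
KCL at each unknown node (sum of currents leaving = 0; resistances in Ω):
  Node 1: (V_1 - 5)/300 + (V_1 - 0)/150 = 0
Collecting terms: 0.01 × V_1 = 0.01667  =>  V_1 = 1.667 V
I_R2 = (V_1 - V_2)/R2 = (1.667 - 0)/150 = 0.01111 A
|I_R2| = 0.01111 A

Final answer: |I_R2| = 0.01111 A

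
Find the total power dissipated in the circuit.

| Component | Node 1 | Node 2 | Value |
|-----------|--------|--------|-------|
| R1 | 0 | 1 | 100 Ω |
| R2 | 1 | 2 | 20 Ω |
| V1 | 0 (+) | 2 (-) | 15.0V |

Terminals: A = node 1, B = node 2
Nodal analysis, taking node 2 as the 0 V reference.
Source V1 fixes V_0 = 15 V.
KCL at each unknown node (sum of currents leaving = 0; resistances in Ω):
  Node 1: (V_1 - 15)/100 + (V_1 - 0)/20 = 0
Collecting terms: 0.06 × V_1 = 0.15  =>  V_1 = 2.5 V
Power in each resistor, P = (ΔV)²/R:
  P_R1 = (15 - 2.5)²/100 = 1.562 W
  P_R2 = (2.5 - 0)²/20 = 0.3125 W
P_total = P_R1 + P_R2 = 1.875 W

Final answer: 1.875 W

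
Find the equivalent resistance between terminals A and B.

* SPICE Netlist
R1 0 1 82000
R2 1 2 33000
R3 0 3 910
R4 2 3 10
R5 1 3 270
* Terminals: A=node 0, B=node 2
The network is not a plain series/parallel combination. Inject a 1 A test current into terminal A (node 0) and return it from terminal B (node 2); then R_eq = V_A / (1 A).
Nodal analysis, taking node 2 as the 0 V reference.
Current source I_test pushes 1 A into node 0 and draws it out of node 2.
KCL at each unknown node (sum of currents leaving = 0; resistances in Ω):
  Node 0: (V_0 - V_1)/82000 + (V_0 - V_3)/910 - 1 = 0
  Node 1: (V_1 - V_0)/82000 + (V_1 - 0)/33000 + (V_1 - V_3)/270 = 0
  Node 3: (V_3 - V_0)/910 + (V_3 - V_1)/270 + (V_3 - 0)/10 = 0
Collecting terms (coefficients in siemens):
  0.001111·V_0 - 0.0000122·V_1 - 0.001099·V_3 = 1
  0.003746·V_1 - 0.0000122·V_0 - 0.003704·V_3 = 0
  0.1048·V_3 - 0.001099·V_0 - 0.003704·V_1 = 0
Solving these 3 simultaneous equations (Gaussian elimination) gives:
  V_0 = 910 V, V_1 = 12.85 V, V_3 = 9.996 V
R_eq = V_0 / 1 A = 910 Ω

Final answer: 910 Ω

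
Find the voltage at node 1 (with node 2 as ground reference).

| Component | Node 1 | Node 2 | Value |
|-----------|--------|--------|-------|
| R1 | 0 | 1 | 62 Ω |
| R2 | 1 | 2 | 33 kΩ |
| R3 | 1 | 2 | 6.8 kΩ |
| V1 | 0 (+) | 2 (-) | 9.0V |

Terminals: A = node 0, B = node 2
Nodal analysis, taking node 2 as the 0 V reference.
Source V1 fixes V_0 = 9 V.
KCL at each unknown node (sum of currents leaving = 0; resistances in Ω):
  Node 1: (V_1 - 9)/62 + (V_1 - 0)/33000 + (V_1 - 0)/6800 = 0
Collecting terms: 0.01631 × V_1 = 0.1452  =>  V_1 = 8.902 V
The requested potential is V_1 = 8.902 V.

Final answer: V_1 = 8.902 V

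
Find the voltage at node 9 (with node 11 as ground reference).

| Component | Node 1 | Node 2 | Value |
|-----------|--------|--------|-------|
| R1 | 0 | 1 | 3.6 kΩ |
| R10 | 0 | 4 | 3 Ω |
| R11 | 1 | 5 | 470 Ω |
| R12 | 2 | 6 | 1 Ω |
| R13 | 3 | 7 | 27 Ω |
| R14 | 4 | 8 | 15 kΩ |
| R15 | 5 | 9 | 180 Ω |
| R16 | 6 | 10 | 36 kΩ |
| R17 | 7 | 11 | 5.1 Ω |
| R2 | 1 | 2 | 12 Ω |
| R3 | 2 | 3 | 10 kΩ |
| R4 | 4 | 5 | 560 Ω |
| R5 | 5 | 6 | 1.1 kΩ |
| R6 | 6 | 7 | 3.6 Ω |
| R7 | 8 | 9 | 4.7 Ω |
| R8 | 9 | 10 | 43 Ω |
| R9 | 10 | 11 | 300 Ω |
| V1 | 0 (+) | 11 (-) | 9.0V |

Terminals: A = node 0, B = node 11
Nodal analysis, taking node 11 as the 0 V reference.
Source V1 fixes V_0 = 9 V.
KCL at each unknown node (sum of currents leaving = 0; resistances in Ω):
  Node 1: (V_1 - 9)/3600 + (V_1 - V_2)/12 + (V_1 - V_5)/470 = 0
  Node 2: (V_2 - V_1)/12 + (V_2 - V_3)/10000 + (V_2 - V_6)/1 = 0
  Node 3: (V_3 - V_2)/10000 + (V_3 - V_7)/27 = 0
  Node 4: (V_4 - V_5)/560 + (V_4 - 9)/3 + (V_4 - V_8)/15000 = 0
  Node 5: (V_5 - V_4)/560 + (V_5 - V_6)/1100 + (V_5 - V_1)/470 + (V_5 - V_9)/180 = 0
  Node 6: (V_6 - V_5)/1100 + (V_6 - V_7)/3.6 + (V_6 - V_2)/1 + (V_6 - V_10)/36000 = 0
  Node 7: (V_7 - V_6)/3.6 + (V_7 - V_3)/27 + (V_7 - 0)/5.1 = 0
  Node 8: (V_8 - V_9)/4.7 + (V_8 - V_4)/15000 = 0
  Node 9: (V_9 - V_8)/4.7 + (V_9 - V_10)/43 + (V_9 - V_5)/180 = 0
  Node 10: (V_10 - V_9)/43 + (V_10 - 0)/300 + (V_10 - V_6)/36000 = 0
Collecting terms (coefficients in siemens):
  0.08574·V_1 - 0.08333·V_2 - 0.002128·V_5 = 0.0025
  1.083·V_2 - 0.08333·V_1 - 0.0001·V_3 - 1·V_6 = 0
  0.03714·V_3 - 0.0001·V_2 - 0.03704·V_7 = 0
  0.3352·V_4 - 0.001786·V_5 - 0.00006667·V_8 = 3
  0.01038·V_5 - 0.002128·V_1 - 0.001786·V_4 - 0.0009091·V_6 - 0.005556·V_9 = 0
  1.279·V_6 - 1·V_2 - 0.0009091·V_5 - 0.2778·V_7 - 0.00002778·V_10 = 0
  0.5109·V_7 - 0.03704·V_3 - 0.2778·V_6 = 0
  0.2128·V_8 - 0.00006667·V_4 - 0.2128·V_9 = 0
  0.2416·V_9 - 0.005556·V_5 - 0.2128·V_8 - 0.02326·V_10 = 0
  0.02662·V_10 - 0.00002778·V_6 - 0.02326·V_9 = 0
Solving these 10 simultaneous equations (Gaussian elimination) gives:
  V_1 = 0.1791 V, V_2 = 0.09077 V, V_3 = 0.04902 V, V_4 = 8.964 V
  V_5 = 2.489 V, V_6 = 0.08341 V, V_7 = 0.04891 V, V_8 = 1.688 V
  V_9 = 1.685 V, V_10 = 1.473 V
The requested potential is V_9 = 1.685 V.

Final answer: V_9 = 1.685 V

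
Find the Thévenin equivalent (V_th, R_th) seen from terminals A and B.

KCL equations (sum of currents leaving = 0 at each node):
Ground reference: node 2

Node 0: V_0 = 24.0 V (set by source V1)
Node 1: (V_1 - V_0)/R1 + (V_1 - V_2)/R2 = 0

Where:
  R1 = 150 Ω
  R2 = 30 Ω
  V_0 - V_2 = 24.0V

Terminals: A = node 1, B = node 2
Step 1 — V_th is the open-circuit voltage V_A - V_B (nothing connected across the terminals).
Nodal analysis, taking node 2 as the 0 V reference.
Source V1 fixes V_0 = 24 V.
KCL at each unknown node (sum of currents leaving = 0; resistances in Ω):
  Node 1: (V_1 - 24)/150 + (V_1 - 0)/30 = 0
Collecting terms: 0.04 × V_1 = 0.16  =>  V_1 = 4 V
V_th = V_1 - V_2 = 4 - 0 = 4 V
Step 2 — R_th: zero the source — replace V1 by a short circuit (node 2 merges into node 0) — and find the resistance seen between A (node 1) and B (node 0).
Reduce the network between node 1 (A) and node 0 (B) by series/parallel combination:
  Rp1 = R1 ‖ R2 (parallel, both between nodes 0 and 1) = 1/(1/150 + 1/30) = 25 Ω
R_th = 25 Ω

Final answer: V_th = 4 V, R_th = 25 Ω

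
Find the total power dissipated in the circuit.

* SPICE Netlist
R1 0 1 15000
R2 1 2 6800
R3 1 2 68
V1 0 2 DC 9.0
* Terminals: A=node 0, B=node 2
Nodal analysis, taking node 2 as the 0 V reference.
Source V1 fixes V_0 = 9 V.
KCL at each unknown node (sum of currents leaving = 0; resistances in Ω):
  Node 1: (V_1 - 9)/15000 + (V_1 - 0)/6800 + (V_1 - 0)/68 = 0
Collecting terms: 0.01492 × V_1 = 0.0006  =>  V_1 = 0.04022 V
Power in each resistor, P = (ΔV)²/R:
  P_R1 = (9 - 0.04022)²/15000 = 0.005352 W
  P_R2 = (0.04022 - 0)²/6800 = 0.0000002378 W
  P_R3 = (0.04022 - 0)²/68 = 0.00002378 W
P_total = P_R1 + P_R2 + P_R3 = 0.005376 W

Final answer: 0.005376 W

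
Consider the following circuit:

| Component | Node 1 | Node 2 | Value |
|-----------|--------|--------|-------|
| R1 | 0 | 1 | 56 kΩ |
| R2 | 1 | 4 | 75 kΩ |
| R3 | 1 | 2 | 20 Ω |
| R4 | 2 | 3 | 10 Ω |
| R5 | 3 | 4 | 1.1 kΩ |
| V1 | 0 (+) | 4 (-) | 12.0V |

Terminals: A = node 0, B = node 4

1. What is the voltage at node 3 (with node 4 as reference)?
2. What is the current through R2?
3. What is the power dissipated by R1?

Nodal analysis, taking node 4 as the 0 V reference.
Source V1 fixes V_0 = 12 V.
KCL at each unknown node (sum of currents leaving = 0; resistances in Ω):
  Node 1: (V_1 - 12)/56000 + (V_1 - 0)/75000 + (V_1 - V_2)/20 = 0
  Node 2: (V_2 - V_1)/20 + (V_2 - V_3)/10 = 0
  Node 3: (V_3 - V_2)/10 + (V_3 - 0)/1100 = 0
Collecting terms (coefficients in siemens):
  0.05003·V_1 - 0.05·V_2 = 0.0002143
  0.15·V_2 - 0.05·V_1 - 0.1·V_3 = 0
  0.1009·V_3 - 0.1·V_2 = 0
Solving these 3 simultaneous equations (Gaussian elimination) gives:
  V_1 = 0.2339 V, V_2 = 0.2298 V, V_3 = 0.2277 V
Part 1:
  Read off the nodal solution: V_3 = 0.2277 V
Part 2:
  I_R2 = (V_1 - V_4)/R2 = (0.2339 - 0)/75000 = 0.000003119 A
  Magnitude: I_R2 = 0.000003119 A
Part 3:
  I_R1 = (V_0 - V_1)/R1 = (12 - 0.2339)/56000 = 0.0002101 A
  P_R1 = I_R1² × R1 = (0.0002101)² × 56000 = 0.002472 W

Final answers:
1. V_3 = 0.2277 V
2. I_R2 = 3.119e-06 A
3. P_R1 = 0.002472 W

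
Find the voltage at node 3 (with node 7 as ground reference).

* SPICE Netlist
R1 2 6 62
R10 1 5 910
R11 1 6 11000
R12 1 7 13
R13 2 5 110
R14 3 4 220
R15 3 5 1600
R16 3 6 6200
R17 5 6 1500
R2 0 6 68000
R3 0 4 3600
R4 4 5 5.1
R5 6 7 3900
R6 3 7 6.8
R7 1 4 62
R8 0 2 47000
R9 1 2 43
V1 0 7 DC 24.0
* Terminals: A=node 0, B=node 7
Nodal analysis, taking node 7 as the 0 V reference.
Source V1 fixes V_0 = 24 V.
KCL at each unknown node (sum of currents leaving = 0; resistances in Ω):
  Node 1: (V_1 - V_4)/62 + (V_1 - V_2)/43 + (V_1 - V_5)/910 + (V_1 - V_6)/11000 + (V_1 - 0)/13 = 0
  Node 2: (V_2 - V_6)/62 + (V_2 - 24)/47000 + (V_2 - V_1)/43 + (V_2 - V_5)/110 = 0
  Node 3: (V_3 - 0)/6.8 + (V_3 - V_4)/220 + (V_3 - V_5)/1600 + (V_3 - V_6)/6200 = 0
  Node 4: (V_4 - 24)/3600 + (V_4 - V_5)/5.1 + (V_4 - V_1)/62 + (V_4 - V_3)/220 = 0
  Node 5: (V_5 - V_4)/5.1 + (V_5 - V_1)/910 + (V_5 - V_2)/110 + (V_5 - V_3)/1600 + (V_5 - V_6)/1500 = 0
  Node 6: (V_6 - V_2)/62 + (V_6 - 24)/68000 + (V_6 - 0)/3900 + (V_6 - V_1)/11000 + (V_6 - V_3)/6200 + (V_6 - V_5)/1500 = 0
Collecting terms (coefficients in siemens):
  0.1175·V_1 - 0.02326·V_2 - 0.01613·V_4 - 0.001099·V_5 - 0.00009091·V_6 = 0
  0.0485·V_2 - 0.02326·V_1 - 0.009091·V_5 - 0.01613·V_6 = 0.0005106
  0.1524·V_3 - 0.004545·V_4 - 0.000625·V_5 - 0.0001613·V_6 = 0
  0.217·V_4 - 0.01613·V_1 - 0.004545·V_3 - 0.1961·V_5 = 0.006667
  0.2076·V_5 - 0.001099·V_1 - 0.009091·V_2 - 0.000625·V_3 - 0.1961·V_4 - 0.0006667·V_6 = 0
  0.01732·V_6 - 0.00009091·V_1 - 0.01613·V_2 - 0.0001613·V_3 - 0.0006667·V_5 = 0.0003529
Solving these 6 simultaneous equations (Gaussian elimination) gives:
  V_1 = 0.07634 V, V_2 = 0.163 V, V_3 = 0.01035 V, V_4 = 0.3002 V
  V_5 = 0.2918 V, V_6 = 0.1839 V
The requested potential is V_3 = 0.01035 V.

Final answer: V_3 = 0.01035 V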